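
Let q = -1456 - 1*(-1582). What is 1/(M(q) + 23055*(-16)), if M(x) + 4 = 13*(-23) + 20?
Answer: -1/369163 ≈ -2.7088e-6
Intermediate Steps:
q = 126 (q = -1456 + 1582 = 126)
M(x) = -283 (M(x) = -4 + (13*(-23) + 20) = -4 + (-299 + 20) = -4 - 279 = -283)
1/(M(q) + 23055*(-16)) = 1/(-283 + 23055*(-16)) = 1/(-283 - 368880) = 1/(-369163) = -1/369163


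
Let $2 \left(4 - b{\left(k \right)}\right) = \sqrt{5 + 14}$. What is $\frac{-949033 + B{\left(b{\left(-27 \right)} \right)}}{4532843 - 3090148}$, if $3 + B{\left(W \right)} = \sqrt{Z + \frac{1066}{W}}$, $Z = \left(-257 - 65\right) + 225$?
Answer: $- \frac{949036}{1442695} + \frac{\sqrt{1356 + 97 \sqrt{19}}}{1442695 \sqrt{8 - \sqrt{19}}} \approx -0.65781$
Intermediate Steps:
$Z = -97$ ($Z = -322 + 225 = -97$)
$b{\left(k \right)} = 4 - \frac{\sqrt{19}}{2}$ ($b{\left(k \right)} = 4 - \frac{\sqrt{5 + 14}}{2} = 4 - \frac{\sqrt{19}}{2}$)
$B{\left(W \right)} = -3 + \sqrt{-97 + \frac{1066}{W}}$
$\frac{-949033 + B{\left(b{\left(-27 \right)} \right)}}{4532843 - 3090148} = \frac{-949033 - \left(3 - \sqrt{-97 + \frac{1066}{4 - \frac{\sqrt{19}}{2}}}\right)}{4532843 - 3090148} = \frac{-949036 + \sqrt{-97 + \frac{1066}{4 - \frac{\sqrt{19}}{2}}}}{1442695} = \left(-949036 + \sqrt{-97 + \frac{1066}{4 - \frac{\sqrt{19}}{2}}}\right) \frac{1}{1442695} = - \frac{949036}{1442695} + \frac{\sqrt{-97 + \frac{1066}{4 - \frac{\sqrt{19}}{2}}}}{1442695}$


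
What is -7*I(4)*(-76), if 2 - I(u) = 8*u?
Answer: -15960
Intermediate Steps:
I(u) = 2 - 8*u
-7*I(4)*(-76) = -7*(2 - 8*4)*(-76) = -7*(2 - 32)*(-76) = -7*(-30)*(-76) = 210*(-76) = -15960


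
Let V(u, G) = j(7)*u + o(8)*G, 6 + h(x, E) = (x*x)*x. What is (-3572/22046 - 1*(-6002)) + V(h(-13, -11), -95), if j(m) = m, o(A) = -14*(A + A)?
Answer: 130742017/11023 ≈ 11861.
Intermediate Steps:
o(A) = -28*A
h(x, E) = -6 + x³ (h(x, E) = -6 + (x*x)*x = -6 + x²*x = -6 + x³)
V(u, G) = -224*G + 7*u (V(u, G) = 7*u + (-28*8)*G = 7*u - 224*G = -224*G + 7*u)
(-3572/22046 - 1*(-6002)) + V(h(-13, -11), -95) = (-3572/22046 - 1*(-6002)) + (-224*(-95) + 7*(-6 + (-13)³)) = (-3572*1/22046 + 6002) + (21280 + 7*(-6 - 2197)) = (-1786/11023 + 6002) + (21280 + 7*(-2203)) = 66158260/11023 + (21280 - 15421) = 66158260/11023 + 5859 = 130742017/11023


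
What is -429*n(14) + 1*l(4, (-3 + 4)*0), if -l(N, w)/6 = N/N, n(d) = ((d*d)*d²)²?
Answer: -633113505030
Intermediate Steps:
n(d) = d⁸ (n(d) = (d²*d²)² = (d⁴)² = d⁸)
l(N, w) = -6 (l(N, w) = -6*N/N = -6*1 = -6)
-429*n(14) + 1*l(4, (-3 + 4)*0) = -429*14⁸ + 1*(-6) = -429*1475789056 - 6 = -633113505024 - 6 = -633113505030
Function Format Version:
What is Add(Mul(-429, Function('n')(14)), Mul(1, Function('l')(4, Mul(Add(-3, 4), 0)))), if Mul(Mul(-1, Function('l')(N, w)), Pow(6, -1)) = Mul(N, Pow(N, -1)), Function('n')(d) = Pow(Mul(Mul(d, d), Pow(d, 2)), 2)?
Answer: -633113505030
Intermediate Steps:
Function('n')(d) = Pow(d, 8) (Function('n')(d) = Pow(Mul(Pow(d, 2), Pow(d, 2)), 2) = Pow(Pow(d, 4), 2) = Pow(d, 8))
Function('l')(N, w) = -6 (Function('l')(N, w) = Mul(-6, Mul(N, Pow(N, -1))) = Mul(-6, 1) = -6)
Add(Mul(-429, Function('n')(14)), Mul(1, Function('l')(4, Mul(Add(-3, 4), 0)))) = Add(Mul(-429, Pow(14, 8)), Mul(1, -6)) = Add(Mul(-429, 1475789056), -6) = Add(-633113505024, -6) = -633113505030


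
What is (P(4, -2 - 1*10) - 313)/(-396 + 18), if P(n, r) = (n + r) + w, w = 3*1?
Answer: 53/63 ≈ 0.84127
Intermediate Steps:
w = 3
P(n, r) = 3 + n + r (P(n, r) = (n + r) + 3 = 3 + n + r)
(P(4, -2 - 1*10) - 313)/(-396 + 18) = ((3 + 4 + (-2 - 1*10)) - 313)/(-396 + 18) = ((3 + 4 + (-2 - 10)) - 313)/(-378) = ((3 + 4 - 12) - 313)*(-1/378) = (-5 - 313)*(-1/378) = -318*(-1/378) = 53/63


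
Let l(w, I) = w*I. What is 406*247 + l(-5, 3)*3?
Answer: 100237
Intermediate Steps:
l(w, I) = I*w
406*247 + l(-5, 3)*3 = 406*247 + (3*(-5))*3 = 100282 - 15*3 = 100282 - 45 = 100237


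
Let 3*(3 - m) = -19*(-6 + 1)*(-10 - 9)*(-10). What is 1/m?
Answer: -3/18041 ≈ -0.00016629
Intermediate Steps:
m = -18041/3 (m = 3 - (-19*(-6 + 1)*(-10 - 9))*(-10)/3 = 3 - (-(-95)*(-19))*(-10)/3 = 3 - (-19*95)*(-10)/3 = 3 - (-1805)*(-10)/3 = 3 - ⅓*18050 = 3 - 18050/3 = -18041/3 ≈ -6013.7)
1/m = 1/(-18041/3) = -3/18041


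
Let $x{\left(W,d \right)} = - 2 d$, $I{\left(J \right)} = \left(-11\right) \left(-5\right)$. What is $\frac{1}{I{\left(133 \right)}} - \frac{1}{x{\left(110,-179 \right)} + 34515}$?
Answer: $\frac{34818}{1918015} \approx 0.018153$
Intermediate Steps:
$I{\left(J \right)} = 55$
$\frac{1}{I{\left(133 \right)}} - \frac{1}{x{\left(110,-179 \right)} + 34515} = \frac{1}{55} - \frac{1}{\left(-2\right) \left(-179\right) + 34515} = \frac{1}{55} - \frac{1}{358 + 34515} = \frac{1}{55} - \frac{1}{34873} = \frac{34818}{1918015}$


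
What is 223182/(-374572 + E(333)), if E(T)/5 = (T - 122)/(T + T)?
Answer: -148639212/249463897 ≈ -0.59583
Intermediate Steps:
E(T) = 5*(-122 + T)/(2*T) (E(T) = 5*((T - 122)/(T + T)) = 5*((-122 + T)/((2*T))) = 5*((-122 + T)*(1/(2*T))) = 5*((-122 + T)/(2*T)) = 5*(-122 + T)/(2*T))
223182/(-374572 + E(333)) = 223182/(-374572 + (5/2 - 305/333)) = 223182/(-374572 + 1055/666) = 223182/(-249463897/666) = 223182*(-666/249463897) = -148639212/249463897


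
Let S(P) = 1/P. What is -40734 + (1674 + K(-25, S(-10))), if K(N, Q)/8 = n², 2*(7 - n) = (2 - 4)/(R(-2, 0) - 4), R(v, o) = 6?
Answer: -38610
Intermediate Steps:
n = 15/2 (n = 7 - (2 - 4)/(2*(6 - 4)) = 7 - (-1)/2 = 7 - ½*(-1) = 7 + ½ = 15/2 ≈ 7.5000)
K(N, Q) = 450 (K(N, Q) = 8*(15/2)² = 8*(225/4) = 450)
-40734 + (1674 + K(-25, S(-10))) = -40734 + (1674 + 450) = -40734 + 2124 = -38610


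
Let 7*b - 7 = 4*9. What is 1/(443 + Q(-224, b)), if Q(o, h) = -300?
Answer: 1/143 ≈ 0.0069930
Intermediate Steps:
b = 43/7 (b = 1 + (4*9)/7 = 1 + (1/7)*36 = 1 + 36/7 = 43/7 ≈ 6.1429)
1/(443 + Q(-224, b)) = 1/(443 - 300) = 1/143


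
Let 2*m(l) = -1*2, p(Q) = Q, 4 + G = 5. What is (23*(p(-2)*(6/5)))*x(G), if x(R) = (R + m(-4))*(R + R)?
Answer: 0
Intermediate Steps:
G = 1 (G = -4 + 5 = 1)
m(l) = -1 (m(l) = (-1*2)/2 = (½)*(-2) = -1)
x(R) = 2*R*(-1 + R) (x(R) = (R - 1)*(R + R) = (-1 + R)*(2*R) = 2*R*(-1 + R))
(23*(p(-2)*(6/5)))*x(G) = (23*(-12/5))*(2*1*(-1 + 1)) = (23*(-12/5))*(2*1*0) = (23*(-2*6/5))*0 = (23*(-12/5))*0 = -276/5*0 = 0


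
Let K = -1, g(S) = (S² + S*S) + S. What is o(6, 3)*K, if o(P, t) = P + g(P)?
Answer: -84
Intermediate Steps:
g(S) = S + 2*S² (g(S) = (S² + S²) + S = 2*S² + S = S + 2*S²)
o(P, t) = P + P*(1 + 2*P)
o(6, 3)*K = (2*6*(1 + 6))*(-1) = (2*6*7)*(-1) = 84*(-1) = -84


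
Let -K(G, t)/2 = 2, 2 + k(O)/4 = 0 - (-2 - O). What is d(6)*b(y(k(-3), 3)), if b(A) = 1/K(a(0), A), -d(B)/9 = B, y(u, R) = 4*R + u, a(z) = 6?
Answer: 27/2 ≈ 13.500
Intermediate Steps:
k(O) = 4*O (k(O) = -8 + 4*(0 - (-2 - O)) = -8 + 4*(0 + (2 + O)) = -8 + 4*(2 + O) = -8 + (8 + 4*O) = 4*O)
y(u, R) = u + 4*R
d(B) = -9*B
K(G, t) = -4 (K(G, t) = -2*2 = -4)
b(A) = -¼ (b(A) = 1/(-4) = -¼)
d(6)*b(y(k(-3), 3)) = -9*6*(-¼) = -54*(-¼) = 27/2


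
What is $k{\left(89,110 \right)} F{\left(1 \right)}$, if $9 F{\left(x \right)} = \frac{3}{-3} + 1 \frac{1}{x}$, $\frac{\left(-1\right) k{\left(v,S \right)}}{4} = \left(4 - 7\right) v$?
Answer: $0$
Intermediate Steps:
$k{\left(v,S \right)} = 12 v$ ($k{\left(v,S \right)} = - 4 \left(4 - 7\right) v = - 4 \left(- 3 v\right) = 12 v$)
$F{\left(x \right)} = - \frac{1}{9} + \frac{1}{9 x}$ ($F{\left(x \right)} = \frac{\frac{3}{-3} + 1 \frac{1}{x}}{9} = \frac{3 \left(- \frac{1}{3}\right) + \frac{1}{x}}{9} = \frac{-1 + \frac{1}{x}}{9} = - \frac{1}{9} + \frac{1}{9 x}$)
$k{\left(89,110 \right)} F{\left(1 \right)} = 12 \cdot 89 \frac{1 - 1}{9 \cdot 1} = 1068 \cdot \frac{1}{9} \cdot 1 \left(1 - 1\right) = 1068 \cdot \frac{1}{9} \cdot 1 \cdot 0 = 1068 \cdot 0 = 0$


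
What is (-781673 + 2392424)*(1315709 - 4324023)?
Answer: -4845644783814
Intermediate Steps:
(-781673 + 2392424)*(1315709 - 4324023) = 1610751*(-3008314) = -4845644783814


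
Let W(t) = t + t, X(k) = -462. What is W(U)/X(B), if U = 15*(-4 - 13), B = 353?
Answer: 85/77 ≈ 1.1039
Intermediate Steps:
U = -255 (U = 15*(-17) = -255)
W(t) = 2*t
W(U)/X(B) = (2*(-255))/(-462) = -510*(-1/462) = 85/77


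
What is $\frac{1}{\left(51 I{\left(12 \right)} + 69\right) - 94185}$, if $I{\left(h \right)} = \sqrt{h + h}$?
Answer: $- \frac{7843}{738146586} - \frac{17 \sqrt{6}}{1476293172} \approx -1.0653 \cdot 10^{-5}$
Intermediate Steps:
$I{\left(h \right)} = \sqrt{2} \sqrt{h}$ ($I{\left(h \right)} = \sqrt{2 h} = \sqrt{2} \sqrt{h}$)
$\frac{1}{\left(51 I{\left(12 \right)} + 69\right) - 94185} = \frac{1}{\left(51 \sqrt{2} \sqrt{12} + 69\right) - 94185} = \frac{1}{\left(51 \sqrt{2} \cdot 2 \sqrt{3} + 69\right) - 94185} = \frac{1}{\left(51 \cdot 2 \sqrt{6} + 69\right) - 94185} = \frac{1}{\left(102 \sqrt{6} + 69\right) - 94185} = \frac{1}{\left(69 + 102 \sqrt{6}\right) - 94185} = \frac{1}{-94116 + 102 \sqrt{6}}$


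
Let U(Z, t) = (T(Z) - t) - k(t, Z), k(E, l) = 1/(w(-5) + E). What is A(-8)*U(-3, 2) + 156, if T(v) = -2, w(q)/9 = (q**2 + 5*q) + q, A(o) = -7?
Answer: 7905/43 ≈ 183.84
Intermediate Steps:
w(q) = 9*q**2 + 54*q (w(q) = 9*((q**2 + 5*q) + q) = 9*(q**2 + 6*q) = 9*q**2 + 54*q)
k(E, l) = 1/(-45 + E) (k(E, l) = 1/(9*(-5)*(6 - 5) + E) = 1/(9*(-5)*1 + E) = 1/(-45 + E))
U(Z, t) = -2 - t - 1/(-45 + t) (U(Z, t) = (-2 - t) - 1/(-45 + t) = -2 - t - 1/(-45 + t))
A(-8)*U(-3, 2) + 156 = -7*(89 - 1*2**2 + 43*2)/(-45 + 2) + 156 = -7*(89 - 1*4 + 86)/(-43) + 156 = -(-7)*(89 - 4 + 86)/43 + 156 = -(-7)*171/43 + 156 = -7*(-171/43) + 156 = 1197/43 + 156 = 7905/43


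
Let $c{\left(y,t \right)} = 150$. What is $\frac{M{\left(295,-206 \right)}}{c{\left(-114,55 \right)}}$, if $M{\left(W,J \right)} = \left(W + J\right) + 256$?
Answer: $\frac{23}{10} \approx 2.3$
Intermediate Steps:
$M{\left(W,J \right)} = 256 + J + W$ ($M{\left(W,J \right)} = \left(J + W\right) + 256 = 256 + J + W$)
$\frac{M{\left(295,-206 \right)}}{c{\left(-114,55 \right)}} = \frac{256 - 206 + 295}{150} = 345 \cdot \frac{1}{150} = \frac{23}{10}$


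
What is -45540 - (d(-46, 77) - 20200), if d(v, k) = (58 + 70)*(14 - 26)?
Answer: -23804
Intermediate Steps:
d(v, k) = -1536 (d(v, k) = 128*(-12) = -1536)
-45540 - (d(-46, 77) - 20200) = -45540 - (-1536 - 20200) = -45540 - 1*(-21736) = -45540 + 21736 = -23804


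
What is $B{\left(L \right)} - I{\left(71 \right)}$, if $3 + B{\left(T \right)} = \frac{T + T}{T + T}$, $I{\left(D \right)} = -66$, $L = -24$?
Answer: $64$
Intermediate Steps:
$B{\left(T \right)} = -2$ ($B{\left(T \right)} = -3 + \frac{T + T}{T + T} = -3 + \frac{2 T}{2 T} = -3 + 2 T \frac{1}{2 T} = -3 + 1 = -2$)
$B{\left(L \right)} - I{\left(71 \right)} = -2 - -66 = -2 + 66 = 64$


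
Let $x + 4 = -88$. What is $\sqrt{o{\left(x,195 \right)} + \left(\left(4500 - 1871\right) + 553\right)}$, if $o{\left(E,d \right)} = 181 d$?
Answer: $\sqrt{38477} \approx 196.16$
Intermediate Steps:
$x = -92$ ($x = -4 - 88 = -92$)
$\sqrt{o{\left(x,195 \right)} + \left(\left(4500 - 1871\right) + 553\right)} = \sqrt{181 \cdot 195 + \left(\left(4500 - 1871\right) + 553\right)} = \sqrt{35295 + \left(2629 + 553\right)} = \sqrt{35295 + 3182} = \sqrt{38477}$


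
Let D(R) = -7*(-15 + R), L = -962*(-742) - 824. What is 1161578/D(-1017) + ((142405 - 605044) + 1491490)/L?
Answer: 17408631293/107303490 ≈ 162.24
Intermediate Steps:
L = 712980 (L = 713804 - 824 = 712980)
D(R) = 105 - 7*R
1161578/D(-1017) + ((142405 - 605044) + 1491490)/L = 1161578/(105 - 7*(-1017)) + ((142405 - 605044) + 1491490)/712980 = 1161578/(105 + 7119) + (-462639 + 1491490)*(1/712980) = 1161578/7224 + 1028851*(1/712980) = 1161578*(1/7224) + 1028851/712980 = 580789/3612 + 1028851/712980 = 17408631293/107303490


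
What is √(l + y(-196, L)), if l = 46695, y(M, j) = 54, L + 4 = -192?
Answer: √46749 ≈ 216.22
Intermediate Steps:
L = -196 (L = -4 - 192 = -196)
√(l + y(-196, L)) = √(46695 + 54) = √46749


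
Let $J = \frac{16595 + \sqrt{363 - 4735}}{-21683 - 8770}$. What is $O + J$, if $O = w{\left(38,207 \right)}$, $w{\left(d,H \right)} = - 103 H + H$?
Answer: $- \frac{643001237}{30453} - \frac{2 i \sqrt{1093}}{30453} \approx -21115.0 - 0.0021713 i$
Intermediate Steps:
$w{\left(d,H \right)} = - 102 H$
$O = -21114$ ($O = \left(-102\right) 207 = -21114$)
$J = - \frac{16595}{30453} - \frac{2 i \sqrt{1093}}{30453}$ ($J = \frac{16595 + \sqrt{-4372}}{-30453} = \left(16595 + 2 i \sqrt{1093}\right) \left(- \frac{1}{30453}\right) = - \frac{16595}{30453} - \frac{2 i \sqrt{1093}}{30453} \approx -0.54494 - 0.0021713 i$)
$O + J = -21114 - \left(\frac{16595}{30453} + \frac{2 i \sqrt{1093}}{30453}\right) = - \frac{643001237}{30453} - \frac{2 i \sqrt{1093}}{30453}$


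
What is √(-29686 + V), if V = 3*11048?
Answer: √3458 ≈ 58.805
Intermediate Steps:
V = 33144
√(-29686 + V) = √(-29686 + 33144) = √3458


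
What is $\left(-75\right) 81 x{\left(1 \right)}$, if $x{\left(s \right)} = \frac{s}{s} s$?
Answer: $-6075$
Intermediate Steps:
$x{\left(s \right)} = s$ ($x{\left(s \right)} = 1 s = s$)
$\left(-75\right) 81 x{\left(1 \right)} = \left(-75\right) 81 \cdot 1 = \left(-6075\right) 1 = -6075$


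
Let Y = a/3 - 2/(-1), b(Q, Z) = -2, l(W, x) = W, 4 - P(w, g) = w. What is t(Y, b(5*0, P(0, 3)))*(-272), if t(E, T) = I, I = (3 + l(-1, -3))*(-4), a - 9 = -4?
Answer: 2176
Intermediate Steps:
a = 5 (a = 9 - 4 = 5)
P(w, g) = 4 - w
Y = 11/3 (Y = 5/3 - 2/(-1) = 5*(⅓) - 2*(-1) = 5/3 + 2 = 11/3 ≈ 3.6667)
I = -8 (I = (3 - 1)*(-4) = 2*(-4) = -8)
t(E, T) = -8
t(Y, b(5*0, P(0, 3)))*(-272) = -8*(-272) = 2176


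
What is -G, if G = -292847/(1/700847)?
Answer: 205240941409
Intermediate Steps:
G = -205240941409 (G = -292847/1/700847 = -292847*700847 = -205240941409)
-G = -1*(-205240941409) = 205240941409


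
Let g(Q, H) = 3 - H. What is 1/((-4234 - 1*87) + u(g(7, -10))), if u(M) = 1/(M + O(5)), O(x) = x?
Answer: -18/77777 ≈ -0.00023143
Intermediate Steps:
u(M) = 1/(5 + M) (u(M) = 1/(M + 5) = 1/(5 + M))
1/((-4234 - 1*87) + u(g(7, -10))) = 1/((-4234 - 1*87) + 1/(5 + (3 - 1*(-10)))) = 1/((-4234 - 87) + 1/(5 + (3 + 10))) = 1/(-4321 + 1/(5 + 13)) = 1/(-4321 + 1/18) = 1/(-77777/18) = -18/77777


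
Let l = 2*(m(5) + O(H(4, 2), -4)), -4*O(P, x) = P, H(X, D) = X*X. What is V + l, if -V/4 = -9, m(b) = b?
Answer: 38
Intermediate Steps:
H(X, D) = X²
O(P, x) = -P/4
V = 36 (V = -4*(-9) = 36)
l = 2 (l = 2*(5 - ¼*4²) = 2*(5 - ¼*16) = 2*(5 - 4) = 2*1 = 2)
V + l = 36 + 2 = 38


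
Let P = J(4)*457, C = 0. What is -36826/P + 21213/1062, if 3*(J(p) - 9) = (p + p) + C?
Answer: 24663811/1887410 ≈ 13.068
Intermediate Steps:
J(p) = 9 + 2*p/3 (J(p) = 9 + ((p + p) + 0)/3 = 9 + (2*p + 0)/3 = 9 + (2*p)/3 = 9 + 2*p/3)
P = 15995/3 (P = (9 + (⅔)*4)*457 = (9 + 8/3)*457 = (35/3)*457 = 15995/3 ≈ 5331.7)
-36826/P + 21213/1062 = -36826/15995/3 + 21213/1062 = -36826*3/15995 + 21213*(1/1062) = -110478/15995 + 2357/118 = 24663811/1887410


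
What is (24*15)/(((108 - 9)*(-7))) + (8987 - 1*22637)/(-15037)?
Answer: 40870/105259 ≈ 0.38828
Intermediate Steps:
(24*15)/(((108 - 9)*(-7))) + (8987 - 1*22637)/(-15037) = 360/((99*(-7))) + (8987 - 22637)*(-1/15037) = 360/(-693) - 13650*(-1/15037) = 360*(-1/693) + 13650/15037 = -40/77 + 13650/15037 = 40870/105259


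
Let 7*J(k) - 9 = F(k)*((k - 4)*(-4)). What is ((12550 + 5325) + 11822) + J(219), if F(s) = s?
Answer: 19548/7 ≈ 2792.6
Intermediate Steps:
J(k) = 9/7 + k*(16 - 4*k)/7 (J(k) = 9/7 + (k*((k - 4)*(-4)))/7 = 9/7 + (k*((-4 + k)*(-4)))/7 = 9/7 + (k*(16 - 4*k))/7 = 9/7 + k*(16 - 4*k)/7)
((12550 + 5325) + 11822) + J(219) = ((12550 + 5325) + 11822) + (9/7 - 4/7*219**2 + (16/7)*219) = (17875 + 11822) + (9/7 - 4/7*47961 + 3504/7) = 29697 + (9/7 - 191844/7 + 3504/7) = 29697 - 188331/7 = 19548/7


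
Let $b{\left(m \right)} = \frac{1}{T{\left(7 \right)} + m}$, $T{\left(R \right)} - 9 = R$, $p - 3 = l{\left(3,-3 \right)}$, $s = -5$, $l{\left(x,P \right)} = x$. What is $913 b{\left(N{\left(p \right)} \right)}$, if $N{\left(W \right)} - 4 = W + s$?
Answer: $\frac{913}{21} \approx 43.476$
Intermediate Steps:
$p = 6$ ($p = 3 + 3 = 6$)
$N{\left(W \right)} = -1 + W$ ($N{\left(W \right)} = 4 + \left(W - 5\right) = 4 + \left(-5 + W\right) = -1 + W$)
$T{\left(R \right)} = 9 + R$
$b{\left(m \right)} = \frac{1}{16 + m}$ ($b{\left(m \right)} = \frac{1}{\left(9 + 7\right) + m} = \frac{1}{16 + m}$)
$913 b{\left(N{\left(p \right)} \right)} = \frac{913}{16 + \left(-1 + 6\right)} = \frac{913}{16 + 5} = \frac{913}{21}$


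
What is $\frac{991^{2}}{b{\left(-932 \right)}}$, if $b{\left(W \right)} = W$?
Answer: $- \frac{982081}{932} \approx -1053.7$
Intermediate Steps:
$\frac{991^{2}}{b{\left(-932 \right)}} = \frac{991^{2}}{-932} = 982081 \left(- \frac{1}{932}\right) = - \frac{982081}{932}$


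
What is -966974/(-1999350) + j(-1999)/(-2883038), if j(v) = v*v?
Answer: -2600790906169/2882101012650 ≈ -0.90239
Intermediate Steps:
j(v) = v²
-966974/(-1999350) + j(-1999)/(-2883038) = -966974/(-1999350) + (-1999)²/(-2883038) = -966974*(-1/1999350) + 3996001*(-1/2883038) = 483487/999675 - 3996001/2883038 = -2600790906169/2882101012650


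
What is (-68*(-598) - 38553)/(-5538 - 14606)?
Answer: -2111/20144 ≈ -0.10480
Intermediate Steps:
(-68*(-598) - 38553)/(-5538 - 14606) = (40664 - 38553)/(-20144) = 2111*(-1/20144) = -2111/20144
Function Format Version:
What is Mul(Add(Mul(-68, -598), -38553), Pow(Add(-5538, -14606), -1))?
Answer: Rational(-2111, 20144) ≈ -0.10480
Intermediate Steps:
Mul(Add(Mul(-68, -598), -38553), Pow(Add(-5538, -14606), -1)) = Mul(Add(40664, -38553), Pow(-20144, -1)) = Mul(2111, Rational(-1, 20144)) = Rational(-2111, 20144)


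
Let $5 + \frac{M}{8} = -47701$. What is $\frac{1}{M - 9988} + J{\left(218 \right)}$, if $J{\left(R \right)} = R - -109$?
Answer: $\frac{128064971}{391636} \approx 327.0$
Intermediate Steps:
$M = -381648$ ($M = -40 + 8 \left(-47701\right) = -40 - 381608 = -381648$)
$J{\left(R \right)} = 109 + R$ ($J{\left(R \right)} = R + 109 = 109 + R$)
$\frac{1}{M - 9988} + J{\left(218 \right)} = \frac{1}{-381648 - 9988} + \left(109 + 218\right) = \frac{1}{-391636} + 327 = - \frac{1}{391636} + 327 = \frac{128064971}{391636}$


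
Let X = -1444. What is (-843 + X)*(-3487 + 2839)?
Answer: 1481976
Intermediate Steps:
(-843 + X)*(-3487 + 2839) = (-843 - 1444)*(-3487 + 2839) = -2287*(-648) = 1481976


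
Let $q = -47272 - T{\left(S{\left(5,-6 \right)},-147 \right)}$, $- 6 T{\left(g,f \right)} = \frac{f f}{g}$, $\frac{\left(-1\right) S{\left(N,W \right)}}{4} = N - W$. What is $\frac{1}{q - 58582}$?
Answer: $- \frac{88}{9322355} \approx -9.4397 \cdot 10^{-6}$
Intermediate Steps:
$S{\left(N,W \right)} = - 4 N + 4 W$ ($S{\left(N,W \right)} = - 4 \left(N - W\right) = - 4 N + 4 W$)
$T{\left(g,f \right)} = - \frac{f^{2}}{6 g}$ ($T{\left(g,f \right)} = - \frac{f f \frac{1}{g}}{6} = - \frac{f^{2} \frac{1}{g}}{6} = - \frac{f^{2}}{6 g}$)
$q = - \frac{4167139}{88}$ ($q = -47272 - - \frac{\left(-147\right)^{2}}{6 \left(\left(-4\right) 5 + 4 \left(-6\right)\right)} = -47272 - \left(- \frac{1}{6}\right) 21609 \frac{1}{-20 - 24} = -47272 - \left(- \frac{1}{6}\right) 21609 \frac{1}{-44} = -47272 - \left(- \frac{1}{6}\right) 21609 \left(- \frac{1}{44}\right) = -47272 - \frac{7203}{88} = - \frac{4167139}{88} \approx -47354.0$)
$\frac{1}{q - 58582} = \frac{1}{- \frac{4167139}{88} - 58582} = \frac{1}{- \frac{9322355}{88}} = - \frac{88}{9322355}$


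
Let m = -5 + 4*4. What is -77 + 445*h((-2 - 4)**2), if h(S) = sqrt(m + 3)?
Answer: -77 + 445*sqrt(14) ≈ 1588.0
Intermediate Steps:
m = 11 (m = -5 + 16 = 11)
h(S) = sqrt(14) (h(S) = sqrt(11 + 3) = sqrt(14))
-77 + 445*h((-2 - 4)**2) = -77 + 445*sqrt(14)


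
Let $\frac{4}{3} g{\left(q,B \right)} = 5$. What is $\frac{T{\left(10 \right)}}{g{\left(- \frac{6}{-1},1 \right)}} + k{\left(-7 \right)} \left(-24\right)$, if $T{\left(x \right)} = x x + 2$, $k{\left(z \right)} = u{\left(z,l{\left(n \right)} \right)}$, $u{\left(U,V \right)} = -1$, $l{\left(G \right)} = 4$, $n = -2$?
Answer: $\frac{256}{5} \approx 51.2$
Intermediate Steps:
$k{\left(z \right)} = -1$
$T{\left(x \right)} = 2 + x^{2}$ ($T{\left(x \right)} = x^{2} + 2 = 2 + x^{2}$)
$g{\left(q,B \right)} = \frac{15}{4}$ ($g{\left(q,B \right)} = \frac{3}{4} \cdot 5 = \frac{15}{4}$)
$\frac{T{\left(10 \right)}}{g{\left(- \frac{6}{-1},1 \right)}} + k{\left(-7 \right)} \left(-24\right) = \frac{2 + 10^{2}}{\frac{15}{4}} - -24 = \left(2 + 100\right) \frac{4}{15} + 24 = 102 \cdot \frac{4}{15} + 24 = \frac{136}{5} + 24 = \frac{256}{5}$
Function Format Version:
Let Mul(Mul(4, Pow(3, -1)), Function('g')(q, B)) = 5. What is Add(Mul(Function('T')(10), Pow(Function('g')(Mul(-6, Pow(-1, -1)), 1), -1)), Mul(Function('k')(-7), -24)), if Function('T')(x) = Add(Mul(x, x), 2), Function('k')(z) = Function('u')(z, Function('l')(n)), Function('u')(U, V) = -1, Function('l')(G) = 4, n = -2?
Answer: Rational(256, 5) ≈ 51.200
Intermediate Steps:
Function('k')(z) = -1
Function('T')(x) = Add(2, Pow(x, 2)) (Function('T')(x) = Add(Pow(x, 2), 2) = Add(2, Pow(x, 2)))
Function('g')(q, B) = Rational(15, 4) (Function('g')(q, B) = Mul(Rational(3, 4), 5) = Rational(15, 4))
Add(Mul(Function('T')(10), Pow(Function('g')(Mul(-6, Pow(-1, -1)), 1), -1)), Mul(Function('k')(-7), -24)) = Add(Mul(Add(2, Pow(10, 2)), Pow(Rational(15, 4), -1)), Mul(-1, -24)) = Add(Mul(Add(2, 100), Rational(4, 15)), 24) = Add(Mul(102, Rational(4, 15)), 24) = Add(Rational(136, 5), 24) = Rational(256, 5)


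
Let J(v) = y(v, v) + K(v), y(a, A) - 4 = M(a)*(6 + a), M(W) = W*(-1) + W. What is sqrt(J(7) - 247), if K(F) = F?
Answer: 2*I*sqrt(59) ≈ 15.362*I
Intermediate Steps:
M(W) = 0 (M(W) = -W + W = 0)
y(a, A) = 4 (y(a, A) = 4 + 0*(6 + a) = 4 + 0 = 4)
J(v) = 4 + v
sqrt(J(7) - 247) = sqrt((4 + 7) - 247) = sqrt(11 - 247) = sqrt(-236) = 2*I*sqrt(59)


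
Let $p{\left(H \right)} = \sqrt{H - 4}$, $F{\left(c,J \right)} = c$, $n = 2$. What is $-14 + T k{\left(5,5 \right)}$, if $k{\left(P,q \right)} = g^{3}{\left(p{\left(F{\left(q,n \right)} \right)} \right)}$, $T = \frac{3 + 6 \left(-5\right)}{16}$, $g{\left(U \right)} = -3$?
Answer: $\frac{505}{16} \approx 31.563$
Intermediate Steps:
$p{\left(H \right)} = \sqrt{-4 + H}$
$T = - \frac{27}{16}$ ($T = \left(3 - 30\right) \frac{1}{16} = \left(-27\right) \frac{1}{16} = - \frac{27}{16} \approx -1.6875$)
$k{\left(P,q \right)} = -27$ ($k{\left(P,q \right)} = \left(-3\right)^{3} = -27$)
$-14 + T k{\left(5,5 \right)} = -14 - - \frac{729}{16} = -14 + \frac{729}{16} = \frac{505}{16}$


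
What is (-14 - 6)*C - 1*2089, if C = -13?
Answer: -1829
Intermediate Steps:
(-14 - 6)*C - 1*2089 = (-14 - 6)*(-13) - 1*2089 = -20*(-13) - 2089 = 260 - 2089 = -1829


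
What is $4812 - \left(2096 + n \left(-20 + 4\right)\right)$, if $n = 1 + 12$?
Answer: $2924$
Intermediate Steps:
$n = 13$
$4812 - \left(2096 + n \left(-20 + 4\right)\right) = 4812 - \left(2096 + 13 \left(-20 + 4\right)\right) = 4812 - \left(2096 + 13 \left(-16\right)\right) = 4812 - \left(2096 - 208\right) = 4812 - 1888 = 2924$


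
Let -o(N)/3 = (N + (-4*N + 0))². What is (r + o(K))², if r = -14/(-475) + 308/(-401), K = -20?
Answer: 4232362675474910596/36280725625 ≈ 1.1666e+8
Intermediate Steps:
o(N) = -27*N² (o(N) = -3*(N + (-4*N + 0))² = -3*(N - 4*N)² = -3*9*N² = -27*N²)
r = -140686/190475 (r = -14*(-1/475) + 308*(-1/401) = 14/475 - 308/401 = -140686/190475 ≈ -0.73861)
(r + o(K))² = (-140686/190475 - 27*(-20)²)² = (-140686/190475 - 27*400)² = (-140686/190475 - 10800)² = (-2057270686/190475)² = 4232362675474910596/36280725625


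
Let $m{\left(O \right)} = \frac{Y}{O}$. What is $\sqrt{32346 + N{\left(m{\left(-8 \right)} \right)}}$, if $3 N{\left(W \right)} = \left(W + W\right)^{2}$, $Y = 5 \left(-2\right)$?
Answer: $\frac{\sqrt{1164531}}{6} \approx 179.86$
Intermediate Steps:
$Y = -10$
$m{\left(O \right)} = - \frac{10}{O}$
$N{\left(W \right)} = \frac{4 W^{2}}{3}$ ($N{\left(W \right)} = \frac{\left(W + W\right)^{2}}{3} = \frac{\left(2 W\right)^{2}}{3} = \frac{4 W^{2}}{3}$)
$\sqrt{32346 + N{\left(m{\left(-8 \right)} \right)}} = \sqrt{32346 + \frac{4 \left(- \frac{10}{-8}\right)^{2}}{3}} = \sqrt{32346 + \frac{4 \left(\left(-10\right) \left(- \frac{1}{8}\right)\right)^{2}}{3}} = \sqrt{32346 + \frac{4 \left(\frac{5}{4}\right)^{2}}{3}} = \sqrt{32346 + \frac{4}{3} \cdot \frac{25}{16}} = \sqrt{32346 + \frac{25}{12}} = \sqrt{\frac{388177}{12}} = \frac{\sqrt{1164531}}{6}$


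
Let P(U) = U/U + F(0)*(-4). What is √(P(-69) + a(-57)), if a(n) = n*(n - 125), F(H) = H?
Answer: 5*√415 ≈ 101.86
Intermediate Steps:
a(n) = n*(-125 + n)
P(U) = 1 (P(U) = U/U + 0*(-4) = 1 + 0 = 1)
√(P(-69) + a(-57)) = √(1 - 57*(-125 - 57)) = √(1 - 57*(-182)) = √(1 + 10374) = √10375 = 5*√415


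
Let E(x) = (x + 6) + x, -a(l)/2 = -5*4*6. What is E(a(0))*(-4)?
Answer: -1944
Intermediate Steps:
a(l) = 240 (a(l) = -2*(-5*4)*6 = -(-40)*6 = -2*(-120) = 240)
E(x) = 6 + 2*x (E(x) = (6 + x) + x = 6 + 2*x)
E(a(0))*(-4) = (6 + 2*240)*(-4) = (6 + 480)*(-4) = 486*(-4) = -1944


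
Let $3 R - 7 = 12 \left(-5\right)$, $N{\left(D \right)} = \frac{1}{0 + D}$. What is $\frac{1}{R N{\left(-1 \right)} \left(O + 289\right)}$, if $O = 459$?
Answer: $\frac{3}{39644} \approx 7.5673 \cdot 10^{-5}$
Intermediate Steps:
$N{\left(D \right)} = \frac{1}{D}$
$R = - \frac{53}{3}$ ($R = \frac{7}{3} + \frac{12 \left(-5\right)}{3} = \frac{7}{3} + \frac{1}{3} \left(-60\right) = \frac{7}{3} - 20 = - \frac{53}{3} \approx -17.667$)
$\frac{1}{R N{\left(-1 \right)} \left(O + 289\right)} = \frac{1}{- \frac{53}{3 \left(-1\right)} \left(459 + 289\right)} = \frac{1}{\left(- \frac{53}{3}\right) \left(-1\right) 748} = \frac{1}{\frac{53}{3} \cdot 748} = \frac{1}{\frac{39644}{3}} = \frac{3}{39644}$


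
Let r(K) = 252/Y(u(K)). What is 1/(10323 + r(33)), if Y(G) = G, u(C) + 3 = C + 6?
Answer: 1/10330 ≈ 9.6805e-5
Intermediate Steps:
u(C) = 3 + C (u(C) = -3 + (C + 6) = -3 + (6 + C) = 3 + C)
r(K) = 252/(3 + K)
1/(10323 + r(33)) = 1/(10323 + 252/(3 + 33)) = 1/(10323 + 252/36) = 1/(10323 + 252*(1/36)) = 1/(10323 + 7) = 1/10330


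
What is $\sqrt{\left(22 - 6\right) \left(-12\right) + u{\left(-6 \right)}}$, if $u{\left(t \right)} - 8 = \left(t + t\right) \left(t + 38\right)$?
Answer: $2 i \sqrt{142} \approx 23.833 i$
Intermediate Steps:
$u{\left(t \right)} = 8 + 2 t \left(38 + t\right)$ ($u{\left(t \right)} = 8 + \left(t + t\right) \left(t + 38\right) = 8 + 2 t \left(38 + t\right)$)
$\sqrt{\left(22 - 6\right) \left(-12\right) + u{\left(-6 \right)}} = \sqrt{\left(22 - 6\right) \left(-12\right) + \left(8 + 2 \left(-6\right)^{2} + 76 \left(-6\right)\right)} = \sqrt{16 \left(-12\right) + \left(8 + 2 \cdot 36 - 456\right)} = \sqrt{-192 + \left(8 + 72 - 456\right)} = \sqrt{-192 - 376} = \sqrt{-568} = 2 i \sqrt{142}$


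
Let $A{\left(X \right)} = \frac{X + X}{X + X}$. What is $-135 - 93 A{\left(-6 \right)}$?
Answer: $-228$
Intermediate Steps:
$A{\left(X \right)} = 1$ ($A{\left(X \right)} = \frac{2 X}{2 X} = 2 X \frac{1}{2 X} = 1$)
$-135 - 93 A{\left(-6 \right)} = -135 - 93 = -228$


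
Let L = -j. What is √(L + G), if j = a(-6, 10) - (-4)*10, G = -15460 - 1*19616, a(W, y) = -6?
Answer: I*√35110 ≈ 187.38*I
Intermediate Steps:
G = -35076 (G = -15460 - 19616 = -35076)
j = 34 (j = -6 - (-4)*10 = -6 - 1*(-40) = -6 + 40 = 34)
L = -34 (L = -1*34 = -34)
√(L + G) = √(-34 - 35076) = √(-35110) = I*√35110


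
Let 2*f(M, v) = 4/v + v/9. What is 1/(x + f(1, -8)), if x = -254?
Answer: -36/9169 ≈ -0.0039263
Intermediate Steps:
f(M, v) = 2/v + v/18 (f(M, v) = (4/v + v/9)/2 = 2/v + v/18)
1/(x + f(1, -8)) = 1/(-254 + (2/(-8) + (1/18)*(-8))) = 1/(-254 + (2*(-1/8) - 4/9)) = 1/(-254 + (-1/4 - 4/9)) = 1/(-254 - 25/36) = 1/(-9169/36) = -36/9169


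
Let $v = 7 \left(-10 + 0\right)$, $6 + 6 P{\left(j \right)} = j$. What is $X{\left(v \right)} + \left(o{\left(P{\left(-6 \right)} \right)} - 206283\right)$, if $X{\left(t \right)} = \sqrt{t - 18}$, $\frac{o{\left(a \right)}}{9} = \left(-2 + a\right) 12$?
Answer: $-206715 + 2 i \sqrt{22} \approx -2.0672 \cdot 10^{5} + 9.3808 i$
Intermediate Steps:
$P{\left(j \right)} = -1 + \frac{j}{6}$
$o{\left(a \right)} = -216 + 108 a$ ($o{\left(a \right)} = 9 \left(-2 + a\right) 12 = 9 \left(-24 + 12 a\right) = -216 + 108 a$)
$v = -70$ ($v = 7 \left(-10\right) = -70$)
$X{\left(t \right)} = \sqrt{-18 + t}$
$X{\left(v \right)} + \left(o{\left(P{\left(-6 \right)} \right)} - 206283\right) = \sqrt{-18 - 70} - \left(206499 - 108 \left(-1 + \frac{1}{6} \left(-6\right)\right)\right) = \sqrt{-88} - \left(206499 - 108 \left(-1 - 1\right)\right) = 2 i \sqrt{22} + \left(\left(-216 + 108 \left(-2\right)\right) - 206283\right) = 2 i \sqrt{22} - 206715 = -206715 + 2 i \sqrt{22}$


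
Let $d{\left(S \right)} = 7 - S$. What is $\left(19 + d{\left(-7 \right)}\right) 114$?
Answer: $3762$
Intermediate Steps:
$\left(19 + d{\left(-7 \right)}\right) 114 = \left(19 + \left(7 - -7\right)\right) 114 = \left(19 + \left(7 + 7\right)\right) 114 = \left(19 + 14\right) 114 = 33 \cdot 114 = 3762$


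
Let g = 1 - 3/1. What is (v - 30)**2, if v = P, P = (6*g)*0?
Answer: 900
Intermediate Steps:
g = -2 (g = 1 - 3 = -2)
P = 0 (P = (6*(-2))*0 = -12*0 = 0)
v = 0
(v - 30)**2 = (0 - 30)**2 = (-30)**2 = 900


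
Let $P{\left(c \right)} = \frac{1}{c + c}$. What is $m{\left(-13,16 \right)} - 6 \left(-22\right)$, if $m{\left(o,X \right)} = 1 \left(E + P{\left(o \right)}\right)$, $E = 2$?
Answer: $\frac{3483}{26} \approx 133.96$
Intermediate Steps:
$P{\left(c \right)} = \frac{1}{2 c}$
$m{\left(o,X \right)} = 2 + \frac{1}{2 o}$ ($m{\left(o,X \right)} = 1 \left(2 + \frac{1}{2 o}\right) = 2 + \frac{1}{2 o}$)
$m{\left(-13,16 \right)} - 6 \left(-22\right) = \left(2 + \frac{1}{2 \left(-13\right)}\right) - 6 \left(-22\right) = \left(2 + \frac{1}{2} \left(- \frac{1}{13}\right)\right) - -132 = \left(2 - \frac{1}{26}\right) + 132 = \frac{51}{26} + 132 = \frac{3483}{26}$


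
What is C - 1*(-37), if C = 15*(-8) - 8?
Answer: -91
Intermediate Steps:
C = -128 (C = -120 - 8 = -128)
C - 1*(-37) = -128 - 1*(-37) = -128 + 37 = -91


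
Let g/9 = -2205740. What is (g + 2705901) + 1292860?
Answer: -15852899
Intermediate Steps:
g = -19851660 (g = 9*(-2205740) = -19851660)
(g + 2705901) + 1292860 = (-19851660 + 2705901) + 1292860 = -17145759 + 1292860 = -15852899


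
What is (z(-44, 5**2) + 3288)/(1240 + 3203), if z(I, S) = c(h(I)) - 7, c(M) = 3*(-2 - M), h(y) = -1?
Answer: 3278/4443 ≈ 0.73779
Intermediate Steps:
c(M) = -6 - 3*M
z(I, S) = -10 (z(I, S) = (-6 - 3*(-1)) - 7 = (-6 + 3) - 7 = -3 - 7 = -10)
(z(-44, 5**2) + 3288)/(1240 + 3203) = (-10 + 3288)/(1240 + 3203) = 3278/4443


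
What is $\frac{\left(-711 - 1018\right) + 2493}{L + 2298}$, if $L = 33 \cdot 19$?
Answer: $\frac{764}{2925} \approx 0.2612$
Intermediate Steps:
$L = 627$
$\frac{\left(-711 - 1018\right) + 2493}{L + 2298} = \frac{\left(-711 - 1018\right) + 2493}{627 + 2298} = \frac{-1729 + 2493}{2925} = 764 \cdot \frac{1}{2925} = \frac{764}{2925}$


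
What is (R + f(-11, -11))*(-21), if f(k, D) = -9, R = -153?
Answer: 3402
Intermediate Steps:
(R + f(-11, -11))*(-21) = (-153 - 9)*(-21) = -162*(-21) = 3402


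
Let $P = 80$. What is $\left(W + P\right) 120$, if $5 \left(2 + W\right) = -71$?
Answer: $7656$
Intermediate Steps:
$W = - \frac{81}{5}$ ($W = -2 + \frac{1}{5} \left(-71\right) = -2 - \frac{71}{5} = - \frac{81}{5} \approx -16.2$)
$\left(W + P\right) 120 = \left(- \frac{81}{5} + 80\right) 120 = \frac{319}{5} \cdot 120 = 7656$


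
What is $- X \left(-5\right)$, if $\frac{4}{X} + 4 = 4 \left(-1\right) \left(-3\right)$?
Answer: $\frac{5}{2} \approx 2.5$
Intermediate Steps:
$X = \frac{1}{2}$ ($X = \frac{4}{-4 + 4 \left(-1\right) \left(-3\right)} = \frac{4}{-4 - -12} = \frac{4}{-4 + 12} = \frac{4}{8} = 4 \cdot \frac{1}{8} = \frac{1}{2} \approx 0.5$)
$- X \left(-5\right) = \left(-1\right) \frac{1}{2} \left(-5\right) = \left(- \frac{1}{2}\right) \left(-5\right) = \frac{5}{2}$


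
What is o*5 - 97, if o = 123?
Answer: 518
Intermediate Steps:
o*5 - 97 = 123*5 - 97 = 615 - 97 = 518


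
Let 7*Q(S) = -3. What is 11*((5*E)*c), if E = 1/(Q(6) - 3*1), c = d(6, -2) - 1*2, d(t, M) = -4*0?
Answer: 385/12 ≈ 32.083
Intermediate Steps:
Q(S) = -3/7 (Q(S) = (1/7)*(-3) = -3/7)
d(t, M) = 0
c = -2 (c = 0 - 1*2 = 0 - 2 = -2)
E = -7/24 (E = 1/(-3/7 - 3*1) = 1/(-3/7 - 3) = 1/(-24/7) = -7/24 ≈ -0.29167)
11*((5*E)*c) = 11*((5*(-7/24))*(-2)) = 11*(-35/24*(-2)) = 11*(35/12) = 385/12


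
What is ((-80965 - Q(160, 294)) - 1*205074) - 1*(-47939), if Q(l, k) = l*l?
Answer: -263700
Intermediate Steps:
Q(l, k) = l**2
((-80965 - Q(160, 294)) - 1*205074) - 1*(-47939) = ((-80965 - 1*160**2) - 1*205074) - 1*(-47939) = ((-80965 - 1*25600) - 205074) + 47939 = ((-80965 - 25600) - 205074) + 47939 = (-106565 - 205074) + 47939 = -311639 + 47939 = -263700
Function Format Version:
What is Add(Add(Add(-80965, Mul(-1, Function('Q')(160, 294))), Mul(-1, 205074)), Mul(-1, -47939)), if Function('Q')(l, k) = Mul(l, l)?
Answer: -263700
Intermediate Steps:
Function('Q')(l, k) = Pow(l, 2)
Add(Add(Add(-80965, Mul(-1, Function('Q')(160, 294))), Mul(-1, 205074)), Mul(-1, -47939)) = Add(Add(Add(-80965, Mul(-1, Pow(160, 2))), Mul(-1, 205074)), Mul(-1, -47939)) = Add(Add(Add(-80965, Mul(-1, 25600)), -205074), 47939) = Add(Add(Add(-80965, -25600), -205074), 47939) = Add(Add(-106565, -205074), 47939) = Add(-311639, 47939) = -263700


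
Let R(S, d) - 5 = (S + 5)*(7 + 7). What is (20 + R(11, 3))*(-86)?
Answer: -21414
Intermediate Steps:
R(S, d) = 75 + 14*S (R(S, d) = 5 + (S + 5)*(7 + 7) = 5 + (5 + S)*14 = 5 + (70 + 14*S) = 75 + 14*S)
(20 + R(11, 3))*(-86) = (20 + (75 + 14*11))*(-86) = (20 + (75 + 154))*(-86) = (20 + 229)*(-86) = 249*(-86) = -21414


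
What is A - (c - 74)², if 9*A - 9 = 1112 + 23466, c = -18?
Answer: -51589/9 ≈ -5732.1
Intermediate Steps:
A = 24587/9 (A = 1 + (1112 + 23466)/9 = 1 + (⅑)*24578 = 1 + 24578/9 = 24587/9 ≈ 2731.9)
A - (c - 74)² = 24587/9 - (-18 - 74)² = 24587/9 - 1*(-92)² = 24587/9 - 1*8464 = 24587/9 - 8464 = -51589/9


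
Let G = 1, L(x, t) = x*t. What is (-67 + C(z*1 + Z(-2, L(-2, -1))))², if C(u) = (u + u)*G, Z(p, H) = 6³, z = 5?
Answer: 140625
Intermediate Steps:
L(x, t) = t*x
Z(p, H) = 216
C(u) = 2*u (C(u) = (u + u)*1 = (2*u)*1 = 2*u)
(-67 + C(z*1 + Z(-2, L(-2, -1))))² = (-67 + 2*(5*1 + 216))² = (-67 + 2*(5 + 216))² = (-67 + 2*221)² = (-67 + 442)² = 375² = 140625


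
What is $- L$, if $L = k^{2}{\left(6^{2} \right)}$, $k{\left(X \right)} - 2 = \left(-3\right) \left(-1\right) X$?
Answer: $-12100$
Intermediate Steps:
$k{\left(X \right)} = 2 + 3 X$ ($k{\left(X \right)} = 2 + \left(-3\right) \left(-1\right) X = 2 + 3 X$)
$L = 12100$ ($L = \left(2 + 3 \cdot 6^{2}\right)^{2} = \left(2 + 3 \cdot 36\right)^{2} = \left(2 + 108\right)^{2} = 110^{2} = 12100$)
$- L = \left(-1\right) 12100 = -12100$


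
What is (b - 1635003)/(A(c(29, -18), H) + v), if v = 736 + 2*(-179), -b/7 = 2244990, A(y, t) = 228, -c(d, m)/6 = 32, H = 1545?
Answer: -5783311/202 ≈ -28630.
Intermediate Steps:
c(d, m) = -192 (c(d, m) = -6*32 = -192)
b = -15714930 (b = -7*2244990 = -15714930)
v = 378 (v = 736 - 358 = 378)
(b - 1635003)/(A(c(29, -18), H) + v) = (-15714930 - 1635003)/(228 + 378) = -17349933/606 = -17349933*1/606 = -5783311/202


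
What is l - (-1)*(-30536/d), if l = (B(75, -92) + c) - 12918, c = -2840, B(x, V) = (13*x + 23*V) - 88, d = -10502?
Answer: -89183469/5251 ≈ -16984.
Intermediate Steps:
B(x, V) = -88 + 13*x + 23*V
l = -16987 (l = ((-88 + 13*75 + 23*(-92)) - 2840) - 12918 = ((-88 + 975 - 2116) - 2840) - 12918 = (-1229 - 2840) - 12918 = -4069 - 12918 = -16987)
l - (-1)*(-30536/d) = -16987 - (-1)*(-30536/(-10502)) = -16987 - (-1)*(-30536*(-1/10502)) = -16987 - (-1)*15268/5251 = -16987 - 1*(-15268/5251) = -16987 + 15268/5251 = -89183469/5251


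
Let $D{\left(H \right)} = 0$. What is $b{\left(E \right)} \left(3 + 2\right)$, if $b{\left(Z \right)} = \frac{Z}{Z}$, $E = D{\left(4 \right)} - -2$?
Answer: $5$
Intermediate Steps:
$E = 2$ ($E = 0 - -2 = 0 + 2 = 2$)
$b{\left(Z \right)} = 1$
$b{\left(E \right)} \left(3 + 2\right) = 1 \left(3 + 2\right) = 1 \cdot 5 = 5$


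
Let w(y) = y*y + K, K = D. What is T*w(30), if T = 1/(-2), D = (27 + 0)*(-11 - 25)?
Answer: 36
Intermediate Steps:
D = -972 (D = 27*(-36) = -972)
K = -972
T = -½ ≈ -0.50000
w(y) = -972 + y² (w(y) = y*y - 972 = y² - 972 = -972 + y²)
T*w(30) = -(-972 + 30²)/2 = -(-972 + 900)/2 = -½*(-72) = 36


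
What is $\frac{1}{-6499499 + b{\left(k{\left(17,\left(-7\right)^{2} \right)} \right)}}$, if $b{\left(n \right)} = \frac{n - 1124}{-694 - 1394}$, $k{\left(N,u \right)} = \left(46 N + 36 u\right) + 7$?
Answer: $- \frac{2088}{13570955341} \approx -1.5386 \cdot 10^{-7}$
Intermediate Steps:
$k{\left(N,u \right)} = 7 + 36 u + 46 N$ ($k{\left(N,u \right)} = \left(36 u + 46 N\right) + 7 = 7 + 36 u + 46 N$)
$b{\left(n \right)} = \frac{281}{522} - \frac{n}{2088}$ ($b{\left(n \right)} = \frac{-1124 + n}{-2088} = \left(-1124 + n\right) \left(- \frac{1}{2088}\right) = \frac{281}{522} - \frac{n}{2088}$)
$\frac{1}{-6499499 + b{\left(k{\left(17,\left(-7\right)^{2} \right)} \right)}} = \frac{1}{-6499499 + \left(\frac{281}{522} - \frac{7 + 36 \left(-7\right)^{2} + 46 \cdot 17}{2088}\right)} = \frac{1}{-6499499 + \left(\frac{281}{522} - \frac{7 + 36 \cdot 49 + 782}{2088}\right)} = \frac{1}{-6499499 + \left(\frac{281}{522} - \frac{7 + 1764 + 782}{2088}\right)} = \frac{1}{-6499499 + \left(\frac{281}{522} - \frac{851}{696}\right)} = \frac{1}{-6499499 - \frac{1429}{2088}} = \frac{1}{- \frac{13570955341}{2088}} = - \frac{2088}{13570955341}$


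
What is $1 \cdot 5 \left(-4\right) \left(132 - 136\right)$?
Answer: $80$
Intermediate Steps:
$1 \cdot 5 \left(-4\right) \left(132 - 136\right) = 5 \left(-4\right) \left(-4\right) = \left(-20\right) \left(-4\right) = 80$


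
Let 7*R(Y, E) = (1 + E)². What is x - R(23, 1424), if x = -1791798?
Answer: -14573211/7 ≈ -2.0819e+6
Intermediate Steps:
R(Y, E) = (1 + E)²/7
x - R(23, 1424) = -1791798 - (1 + 1424)²/7 = -1791798 - 1425²/7 = -1791798 - 2030625/7 = -14573211/7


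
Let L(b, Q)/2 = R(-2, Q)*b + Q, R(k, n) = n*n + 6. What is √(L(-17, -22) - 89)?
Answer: I*√16793 ≈ 129.59*I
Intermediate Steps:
R(k, n) = 6 + n² (R(k, n) = n² + 6 = 6 + n²)
L(b, Q) = 2*Q + 2*b*(6 + Q²) (L(b, Q) = 2*((6 + Q²)*b + Q) = 2*(b*(6 + Q²) + Q) = 2*(Q + b*(6 + Q²)) = 2*Q + 2*b*(6 + Q²))
√(L(-17, -22) - 89) = √((2*(-22) + 2*(-17)*(6 + (-22)²)) - 89) = √((-44 + 2*(-17)*(6 + 484)) - 89) = √((-44 + 2*(-17)*490) - 89) = √((-44 - 16660) - 89) = √(-16704 - 89) = √(-16793) = I*√16793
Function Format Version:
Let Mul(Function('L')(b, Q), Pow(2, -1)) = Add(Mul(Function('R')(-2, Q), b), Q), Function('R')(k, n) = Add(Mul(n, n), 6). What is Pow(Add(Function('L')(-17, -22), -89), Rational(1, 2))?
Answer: Mul(I, Pow(16793, Rational(1, 2))) ≈ Mul(129.59, I)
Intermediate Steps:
Function('R')(k, n) = Add(6, Pow(n, 2)) (Function('R')(k, n) = Add(Pow(n, 2), 6) = Add(6, Pow(n, 2)))
Function('L')(b, Q) = Add(Mul(2, Q), Mul(2, b, Add(6, Pow(Q, 2)))) (Function('L')(b, Q) = Mul(2, Add(Mul(Add(6, Pow(Q, 2)), b), Q)) = Mul(2, Add(Mul(b, Add(6, Pow(Q, 2))), Q)) = Mul(2, Add(Q, Mul(b, Add(6, Pow(Q, 2))))) = Add(Mul(2, Q), Mul(2, b, Add(6, Pow(Q, 2)))))
Pow(Add(Function('L')(-17, -22), -89), Rational(1, 2)) = Pow(Add(Add(Mul(2, -22), Mul(2, -17, Add(6, Pow(-22, 2)))), -89), Rational(1, 2)) = Pow(Add(Add(-44, Mul(2, -17, Add(6, 484))), -89), Rational(1, 2)) = Pow(Add(Add(-44, Mul(2, -17, 490)), -89), Rational(1, 2)) = Pow(Add(Add(-44, -16660), -89), Rational(1, 2)) = Pow(Add(-16704, -89), Rational(1, 2)) = Pow(-16793, Rational(1, 2)) = Mul(I, Pow(16793, Rational(1, 2)))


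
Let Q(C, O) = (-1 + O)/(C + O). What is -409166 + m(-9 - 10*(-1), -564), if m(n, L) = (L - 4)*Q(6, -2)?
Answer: -408740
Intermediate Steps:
Q(C, O) = (-1 + O)/(C + O)
m(n, L) = 3 - 3*L/4 (m(n, L) = (L - 4)*((-1 - 2)/(6 - 2)) = (-4 + L)*(-3/4) = (-4 + L)*((¼)*(-3)) = (-4 + L)*(-¾) = 3 - 3*L/4)
-409166 + m(-9 - 10*(-1), -564) = -409166 + (3 - ¾*(-564)) = -409166 + (3 + 423) = -409166 + 426 = -408740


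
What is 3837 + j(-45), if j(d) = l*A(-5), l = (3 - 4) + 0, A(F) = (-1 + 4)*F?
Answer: 3852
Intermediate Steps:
A(F) = 3*F
l = -1 (l = -1 + 0 = -1)
j(d) = 15 (j(d) = -3*(-5) = -1*(-15) = 15)
3837 + j(-45) = 3837 + 15 = 3852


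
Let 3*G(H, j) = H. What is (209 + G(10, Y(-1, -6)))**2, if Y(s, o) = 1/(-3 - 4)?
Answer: 405769/9 ≈ 45085.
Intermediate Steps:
Y(s, o) = -1/7 (Y(s, o) = 1/(-7) = -1/7)
G(H, j) = H/3
(209 + G(10, Y(-1, -6)))**2 = (209 + (1/3)*10)**2 = (209 + 10/3)**2 = (637/3)**2 = 405769/9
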